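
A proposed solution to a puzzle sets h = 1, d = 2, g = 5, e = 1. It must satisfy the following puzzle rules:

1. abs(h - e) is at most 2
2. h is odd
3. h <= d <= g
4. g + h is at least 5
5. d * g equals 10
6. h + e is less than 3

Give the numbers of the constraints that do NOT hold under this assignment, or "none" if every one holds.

1. abs(1 - 1) = 0; 0 ≤ 2 — holds.
2. h = 1 is odd — holds.
3. values 1 <= 2 <= 5 — holds.
4. g + h = 5 + 1 = 6; 6 ≥ 5 — holds.
5. d * g = 2 * 5 = 10 — holds.
6. h + e = 1 + 1 = 2; 2 < 3 — holds.

None — every constraint holds.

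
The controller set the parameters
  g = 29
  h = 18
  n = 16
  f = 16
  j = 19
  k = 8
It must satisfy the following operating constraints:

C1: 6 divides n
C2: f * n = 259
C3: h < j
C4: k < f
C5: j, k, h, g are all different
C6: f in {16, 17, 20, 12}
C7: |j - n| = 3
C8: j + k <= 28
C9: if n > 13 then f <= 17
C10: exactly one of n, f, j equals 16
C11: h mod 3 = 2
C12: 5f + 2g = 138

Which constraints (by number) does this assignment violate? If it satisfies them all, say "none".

Violated: 1, 2, 10, 11.

C1: 16 = 6*2 + 4, so 6 does not divide 16  ✗
C2: f * n = 16 * 16 = 256, not 259  ✗
C3: h = 18, j = 19; 18 < 19  ✓
C4: k = 8, f = 16; 8 < 16  ✓
C5: values 19, 8, 18, 29 are pairwise distinct  ✓
C6: f = 16 is in {16, 17, 20, 12}  ✓
C7: |19 - 16| = 3  ✓
C8: j + k = 19 + 8 = 27; 27 ≤ 28  ✓
C9: n = 16 > 13, so we need f ≤ 17; f = 16 ≤ 17  ✓
C10: n=16, f=16, j=19; 2 of them equal 16, not exactly one  ✗
C11: 18 mod 3 = 0, not 2  ✗
C12: 5f + 2g = 5(16) + 2(29) = 138  ✓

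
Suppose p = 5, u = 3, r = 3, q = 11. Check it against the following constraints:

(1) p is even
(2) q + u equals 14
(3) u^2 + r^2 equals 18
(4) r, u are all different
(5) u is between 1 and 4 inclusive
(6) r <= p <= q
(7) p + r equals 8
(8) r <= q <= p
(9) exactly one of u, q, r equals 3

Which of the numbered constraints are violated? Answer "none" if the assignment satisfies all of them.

Violated: 1, 4, 8, and 9.

(1) p = 5 is odd — violated.
(2) q + u = 11 + 3 = 14 — satisfied.
(3) u^2 + r^2 = 3^2 + 3^2 = 9 + 9 = 18 — satisfied.
(4) r = u = 3, not all different — violated.
(5) u = 3 lies in [1, 4] — satisfied.
(6) values 3 <= 5 <= 11 — satisfied.
(7) p + r = 5 + 3 = 8 — satisfied.
(8) values 3, 11, 5; q = 11 is not <= p = 5 — violated.
(9) u=3, q=11, r=3; 2 of them equal 3, not exactly one — violated.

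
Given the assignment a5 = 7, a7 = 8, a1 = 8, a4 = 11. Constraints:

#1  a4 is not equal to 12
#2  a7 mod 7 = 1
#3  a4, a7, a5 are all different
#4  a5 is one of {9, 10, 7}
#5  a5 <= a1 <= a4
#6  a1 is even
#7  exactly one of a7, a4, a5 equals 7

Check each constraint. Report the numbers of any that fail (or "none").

No violations.

#1 a4 = 11, and 11 ≠ 12  OK
#2 8 mod 7 = 1  OK
#3 values 11, 8, 7 are pairwise distinct  OK
#4 a5 = 7 is in {9, 10, 7}  OK
#5 values 7 <= 8 <= 11  OK
#6 a1 = 8 is even  OK
#7 a7=8, a4=11, a5=7; 1 of them equals 7  OK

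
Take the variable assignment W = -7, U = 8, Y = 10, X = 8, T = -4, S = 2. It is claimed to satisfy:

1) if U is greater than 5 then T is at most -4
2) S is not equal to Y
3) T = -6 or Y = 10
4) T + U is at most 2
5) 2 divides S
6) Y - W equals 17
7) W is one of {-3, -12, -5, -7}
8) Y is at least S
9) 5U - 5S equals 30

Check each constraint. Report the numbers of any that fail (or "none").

1) U = 8 > 5, so we need T ≤ -4; T = -4 ≤ -4 — holds.
2) S = 2, Y = 10; distinct — holds.
3) T = -4 ≠ -6, but Y = 10 = 10 (second disjunct) — holds.
4) T + U = -4 + 8 = 4; 4 > 2, bound 2 not met — does not hold.
5) 2 / 2 = 1, so 2 divides 2 — holds.
6) Y - W = 10 - (-7) = 17 — holds.
7) W = -7 is in {-3, -12, -5, -7} — holds.
8) Y = 10, S = 2; 10 ≥ 2 — holds.
9) 5U - 5S = 5(8) - 5(2) = 30 — holds.

The assignment fails constraint 4.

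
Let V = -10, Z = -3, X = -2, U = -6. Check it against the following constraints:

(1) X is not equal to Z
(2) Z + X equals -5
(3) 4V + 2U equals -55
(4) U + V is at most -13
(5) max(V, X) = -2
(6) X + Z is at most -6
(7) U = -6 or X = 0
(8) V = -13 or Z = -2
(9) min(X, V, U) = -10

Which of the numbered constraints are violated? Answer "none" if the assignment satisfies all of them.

(1) X = -2, Z = -3; distinct  ✔
(2) Z + X = -3 + (-2) = -5  ✔
(3) 4V + 2U = 4(-10) + 2(-6) = -52, not -55  ✘
(4) U + V = -6 + (-10) = -16; -16 ≤ -13  ✔
(5) max(-10, -2) = -2  ✔
(6) X + Z = -2 + (-3) = -5; -5 > -6, bound -6 not met  ✘
(7) U = -6 = -6 (first disjunct)  ✔
(8) V = -10 ≠ -13 and Z = -3 ≠ -2; both disjuncts false  ✘
(9) min(-2, -10, -6) = -10  ✔

Violated: 3, 6, and 8.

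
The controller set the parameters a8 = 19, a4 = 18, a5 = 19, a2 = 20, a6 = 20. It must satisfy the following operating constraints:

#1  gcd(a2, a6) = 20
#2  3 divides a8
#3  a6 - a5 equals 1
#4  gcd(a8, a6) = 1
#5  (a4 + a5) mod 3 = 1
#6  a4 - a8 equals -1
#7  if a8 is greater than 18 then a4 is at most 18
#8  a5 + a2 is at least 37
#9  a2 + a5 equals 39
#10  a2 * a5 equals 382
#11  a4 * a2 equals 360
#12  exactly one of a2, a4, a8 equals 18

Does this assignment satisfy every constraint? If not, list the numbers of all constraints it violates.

Constraints 2 and 10 are violated.

#1 gcd(20, 20) = 20 — satisfied.
#2 19 = 3*6 + 1, so 3 does not divide 19 — violated.
#3 a6 - a5 = 20 - 19 = 1 — satisfied.
#4 gcd(19, 20) = 1 — satisfied.
#5 a4 + a5 = 37; 37 mod 3 = 1 — satisfied.
#6 a4 - a8 = 18 - 19 = -1 — satisfied.
#7 a8 = 19 > 18, so we need a4 ≤ 18; a4 = 18 ≤ 18 — satisfied.
#8 a5 + a2 = 19 + 20 = 39; 39 ≥ 37 — satisfied.
#9 a2 + a5 = 20 + 19 = 39 — satisfied.
#10 a2 * a5 = 20 * 19 = 380, not 382 — violated.
#11 a4 * a2 = 18 * 20 = 360 — satisfied.
#12 a2=20, a4=18, a8=19; 1 of them equals 18 — satisfied.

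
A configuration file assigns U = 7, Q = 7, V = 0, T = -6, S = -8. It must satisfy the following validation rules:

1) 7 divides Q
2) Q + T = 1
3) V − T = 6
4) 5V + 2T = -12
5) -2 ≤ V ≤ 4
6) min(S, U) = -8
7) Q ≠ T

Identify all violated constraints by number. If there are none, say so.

1) 7 / 7 = 1, so 7 divides 7  holds
2) Q + T = 7 + (-6) = 1  holds
3) V − T = 0 − (-6) = 6  holds
4) 5V + 2T = 5(0) + 2(-6) = -12  holds
5) V = 0 lies in [-2, 4]  holds
6) min(-8, 7) = -8  holds
7) Q = 7, T = -6; distinct  holds

Yes — all constraints hold.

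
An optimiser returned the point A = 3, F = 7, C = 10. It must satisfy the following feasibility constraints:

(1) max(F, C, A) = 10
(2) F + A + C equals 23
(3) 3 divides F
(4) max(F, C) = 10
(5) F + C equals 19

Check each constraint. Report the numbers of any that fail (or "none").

Violated: 2, 3, and 5.

(1) max(7, 10, 3) = 10 — OK.
(2) F + A + C = 7 + 3 + 10 = 20, not 23 — violated.
(3) 7 = 3*2 + 1, so 3 does not divide 7 — violated.
(4) max(7, 10) = 10 — OK.
(5) F + C = 7 + 10 = 17, not 19 — violated.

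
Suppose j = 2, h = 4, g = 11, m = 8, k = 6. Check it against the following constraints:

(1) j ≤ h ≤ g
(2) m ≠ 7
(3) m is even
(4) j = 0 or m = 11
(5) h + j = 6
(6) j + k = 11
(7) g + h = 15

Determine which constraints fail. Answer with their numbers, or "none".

Constraints 4 and 6 do not hold.

(1) values 2 ≤ 4 ≤ 11 — holds.
(2) m = 8, and 8 ≠ 7 — holds.
(3) m = 8 is even — holds.
(4) j = 2 ≠ 0 and m = 8 ≠ 11; both disjuncts false — does not hold.
(5) h + j = 4 + 2 = 6 — holds.
(6) j + k = 2 + 6 = 8, not 11 — does not hold.
(7) g + h = 11 + 4 = 15 — holds.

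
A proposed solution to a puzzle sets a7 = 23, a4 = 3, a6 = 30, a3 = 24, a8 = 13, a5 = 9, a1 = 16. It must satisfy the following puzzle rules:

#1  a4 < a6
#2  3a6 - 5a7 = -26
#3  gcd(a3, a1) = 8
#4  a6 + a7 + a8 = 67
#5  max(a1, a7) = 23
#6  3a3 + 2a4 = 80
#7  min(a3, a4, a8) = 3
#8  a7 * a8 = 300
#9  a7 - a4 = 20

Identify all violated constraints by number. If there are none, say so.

#1 a4 = 3, a6 = 30; 3 < 30 — OK.
#2 3a6 - 5a7 = 3(30) - 5(23) = -25, not -26 — violated.
#3 gcd(24, 16) = 8 — OK.
#4 a6 + a7 + a8 = 30 + 23 + 13 = 66, not 67 — violated.
#5 max(16, 23) = 23 — OK.
#6 3a3 + 2a4 = 3(24) + 2(3) = 78, not 80 — violated.
#7 min(24, 3, 13) = 3 — OK.
#8 a7 * a8 = 23 * 13 = 299, not 300 — violated.
#9 a7 - a4 = 23 - 3 = 20 — OK.

Constraints 2, 4, 6, 8 are violated.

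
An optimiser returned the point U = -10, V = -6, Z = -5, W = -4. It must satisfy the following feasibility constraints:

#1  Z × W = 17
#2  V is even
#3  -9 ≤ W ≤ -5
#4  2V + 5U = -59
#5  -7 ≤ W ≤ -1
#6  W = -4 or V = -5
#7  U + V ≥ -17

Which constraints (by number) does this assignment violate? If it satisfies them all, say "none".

Constraints 1, 3, and 4 are violated.

#1 Z × W = -5 × (-4) = 20, not 17 — violated.
#2 V = -6 is even — satisfied.
#3 W = -4 is outside [-9, -5] — violated.
#4 2V + 5U = 2(-6) + 5(-10) = -62, not -59 — violated.
#5 W = -4 lies in [-7, -1] — satisfied.
#6 W = -4 = -4 (first disjunct) — satisfied.
#7 U + V = -10 + (-6) = -16; -16 ≥ -17 — satisfied.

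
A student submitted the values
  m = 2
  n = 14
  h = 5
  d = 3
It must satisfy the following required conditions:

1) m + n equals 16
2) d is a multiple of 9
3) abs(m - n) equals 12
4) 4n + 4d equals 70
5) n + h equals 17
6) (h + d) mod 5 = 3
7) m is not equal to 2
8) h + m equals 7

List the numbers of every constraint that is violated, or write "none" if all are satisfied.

Violated: 2, 4, 5, 7.

1) m + n = 2 + 14 = 16 — satisfied.
2) 3 = 9*0 + 3, so 9 does not divide 3 — violated.
3) abs(2 - 14) = 12 — satisfied.
4) 4n + 4d = 4(14) + 4(3) = 68, not 70 — violated.
5) n + h = 14 + 5 = 19, not 17 — violated.
6) h + d = 8; 8 mod 5 = 3 — satisfied.
7) m = 2, but 2 is required to differ — violated.
8) h + m = 5 + 2 = 7 — satisfied.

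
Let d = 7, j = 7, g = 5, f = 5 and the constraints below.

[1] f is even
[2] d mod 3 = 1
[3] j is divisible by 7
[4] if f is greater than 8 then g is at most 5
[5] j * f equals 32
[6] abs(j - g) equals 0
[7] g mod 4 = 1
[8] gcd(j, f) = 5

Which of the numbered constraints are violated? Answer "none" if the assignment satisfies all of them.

[1] f = 5 is odd — violated.
[2] 7 mod 3 = 1 — satisfied.
[3] 7 / 7 = 1, so 7 divides 7 — satisfied.
[4] f = 5, not > 8; antecedent false, conditional vacuously true — satisfied.
[5] j * f = 7 * 5 = 35, not 32 — violated.
[6] abs(7 - 5) = 2, not 0 — violated.
[7] 5 mod 4 = 1 — satisfied.
[8] gcd(7, 5) = 1, not 5 — violated.

Constraints 1, 5, 6, and 8 are violated.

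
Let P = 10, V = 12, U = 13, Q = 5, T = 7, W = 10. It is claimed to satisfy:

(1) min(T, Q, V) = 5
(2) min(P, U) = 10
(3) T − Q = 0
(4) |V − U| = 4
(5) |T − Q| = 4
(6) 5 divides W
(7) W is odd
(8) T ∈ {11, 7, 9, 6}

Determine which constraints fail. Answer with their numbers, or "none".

No — constraints 3, 4, 5, and 7 are not satisfied.

(1) min(7, 5, 12) = 5  OK
(2) min(10, 13) = 10  OK
(3) T − Q = 7 − 5 = 2, not 0  FAIL
(4) |12 − 13| = 1, not 4  FAIL
(5) |7 − 5| = 2, not 4  FAIL
(6) 10 / 5 = 2, so 5 divides 10  OK
(7) W = 10 is even  FAIL
(8) T = 7 is in {11, 7, 9, 6}  OK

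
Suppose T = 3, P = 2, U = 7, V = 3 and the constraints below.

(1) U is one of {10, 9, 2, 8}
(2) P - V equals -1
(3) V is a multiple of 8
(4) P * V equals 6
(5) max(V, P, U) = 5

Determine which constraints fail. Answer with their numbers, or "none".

Constraints 1, 3, 5 are violated.

(1) U = 7 is not in {10, 9, 2, 8}  FAIL
(2) P - V = 2 - 3 = -1  OK
(3) 3 = 8*0 + 3, so 8 does not divide 3  FAIL
(4) P * V = 2 * 3 = 6  OK
(5) max(3, 2, 7) = 7, not 5  FAIL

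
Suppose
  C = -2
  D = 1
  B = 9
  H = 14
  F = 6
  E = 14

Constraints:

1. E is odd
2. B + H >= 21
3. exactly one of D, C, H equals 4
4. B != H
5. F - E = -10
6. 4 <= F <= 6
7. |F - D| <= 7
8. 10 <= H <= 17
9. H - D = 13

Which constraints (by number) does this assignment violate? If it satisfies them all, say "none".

Constraints 1, 3, and 5 do not hold.

1. E = 14 is even — fails.
2. B + H = 9 + 14 = 23; 23 ≥ 21 — holds.
3. D=1, C=-2, H=14; 0 of them equal 4, not exactly one — fails.
4. B = 9, H = 14; distinct — holds.
5. F - E = 6 - 14 = -8, not -10 — fails.
6. F = 6 lies in [4, 6] — holds.
7. |6 - 1| = 5; 5 ≤ 7 — holds.
8. H = 14 lies in [10, 17] — holds.
9. H - D = 14 - 1 = 13 — holds.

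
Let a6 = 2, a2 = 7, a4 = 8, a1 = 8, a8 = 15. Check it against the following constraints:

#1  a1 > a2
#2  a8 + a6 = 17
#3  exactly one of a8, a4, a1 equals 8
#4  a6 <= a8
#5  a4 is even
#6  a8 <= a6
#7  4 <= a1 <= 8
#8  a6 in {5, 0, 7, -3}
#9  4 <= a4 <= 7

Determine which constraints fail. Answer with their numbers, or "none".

The assignment fails constraints 3, 6, 8, 9.

#1 a1 = 8, a2 = 7; 8 > 7  ✔
#2 a8 + a6 = 15 + 2 = 17  ✔
#3 a8=15, a4=8, a1=8; 2 of them equal 8, not exactly one  ✘
#4 a6 = 2, a8 = 15; 2 ≤ 15  ✔
#5 a4 = 8 is even  ✔
#6 a8 = 15, a6 = 2; 15 > 2 (want ≤)  ✘
#7 a1 = 8 lies in [4, 8]  ✔
#8 a6 = 2 is not in {5, 0, 7, -3}  ✘
#9 a4 = 8 is outside [4, 7]  ✘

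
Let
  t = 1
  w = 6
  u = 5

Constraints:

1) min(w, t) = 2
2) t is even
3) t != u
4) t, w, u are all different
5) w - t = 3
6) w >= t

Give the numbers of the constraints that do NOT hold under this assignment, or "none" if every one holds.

1) min(6, 1) = 1, not 2 — does not hold.
2) t = 1 is odd — does not hold.
3) t = 1, u = 5; distinct — holds.
4) values 1, 6, 5 are pairwise distinct — holds.
5) w - t = 6 - 1 = 5, not 3 — does not hold.
6) w = 6, t = 1; 6 ≥ 1 — holds.

No — constraints 1, 2, 5 are not satisfied.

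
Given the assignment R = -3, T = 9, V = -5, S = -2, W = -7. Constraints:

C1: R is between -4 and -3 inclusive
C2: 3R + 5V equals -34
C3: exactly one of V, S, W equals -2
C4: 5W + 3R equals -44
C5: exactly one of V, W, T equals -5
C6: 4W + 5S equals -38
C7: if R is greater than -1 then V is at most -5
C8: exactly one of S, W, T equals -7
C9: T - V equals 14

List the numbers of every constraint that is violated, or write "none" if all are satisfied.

C1: R = -3 lies in [-4, -3] — satisfied.
C2: 3R + 5V = 3(-3) + 5(-5) = -34 — satisfied.
C3: V=-5, S=-2, W=-7; 1 of them equals -2 — satisfied.
C4: 5W + 3R = 5(-7) + 3(-3) = -44 — satisfied.
C5: V=-5, W=-7, T=9; 1 of them equals -5 — satisfied.
C6: 4W + 5S = 4(-7) + 5(-2) = -38 — satisfied.
C7: R = -3, not > -1; antecedent false, conditional vacuously true — satisfied.
C8: S=-2, W=-7, T=9; 1 of them equals -7 — satisfied.
C9: T - V = 9 - (-5) = 14 — satisfied.

No violations.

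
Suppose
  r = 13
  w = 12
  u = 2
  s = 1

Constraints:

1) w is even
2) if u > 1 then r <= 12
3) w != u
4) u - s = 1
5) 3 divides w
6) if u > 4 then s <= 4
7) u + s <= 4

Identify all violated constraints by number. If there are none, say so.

Violated: 2.

1) w = 12 is even — holds.
2) u = 2 > 1, so we need r ≤ 12; but r = 13 > 12 — does not hold.
3) w = 12, u = 2; distinct — holds.
4) u - s = 2 - 1 = 1 — holds.
5) 12 / 3 = 4, so 3 divides 12 — holds.
6) u = 2, not > 4; antecedent false, conditional vacuously true — holds.
7) u + s = 2 + 1 = 3; 3 ≤ 4 — holds.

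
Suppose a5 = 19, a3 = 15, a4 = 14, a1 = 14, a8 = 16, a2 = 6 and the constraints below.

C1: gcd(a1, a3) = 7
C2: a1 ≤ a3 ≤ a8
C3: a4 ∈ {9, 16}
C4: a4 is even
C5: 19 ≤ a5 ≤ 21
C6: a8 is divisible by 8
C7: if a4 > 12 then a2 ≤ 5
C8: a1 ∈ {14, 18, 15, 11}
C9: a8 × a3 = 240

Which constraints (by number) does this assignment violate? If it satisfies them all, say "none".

C1: gcd(14, 15) = 1, not 7  fails
C2: values 14 ≤ 15 ≤ 16  holds
C3: a4 = 14 is not in {9, 16}  fails
C4: a4 = 14 is even  holds
C5: a5 = 19 lies in [19, 21]  holds
C6: 16 / 8 = 2, so 8 divides 16  holds
C7: a4 = 14 > 12, so we need a2 ≤ 5; but a2 = 6 > 5  fails
C8: a1 = 14 is in {14, 18, 15, 11}  holds
C9: a8 × a3 = 16 × 15 = 240  holds

Constraints 1, 3, 7 are violated.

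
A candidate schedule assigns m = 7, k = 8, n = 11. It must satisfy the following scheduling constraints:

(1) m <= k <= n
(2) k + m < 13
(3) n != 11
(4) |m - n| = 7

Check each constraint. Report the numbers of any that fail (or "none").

Constraints 2, 3, and 4 are violated.

(1) values 7 <= 8 <= 11 — satisfied.
(2) k + m = 8 + 7 = 15; 15 ≥ 13, bound 13 not met — violated.
(3) n = 11, but 11 is required to differ — violated.
(4) |7 - 11| = 4, not 7 — violated.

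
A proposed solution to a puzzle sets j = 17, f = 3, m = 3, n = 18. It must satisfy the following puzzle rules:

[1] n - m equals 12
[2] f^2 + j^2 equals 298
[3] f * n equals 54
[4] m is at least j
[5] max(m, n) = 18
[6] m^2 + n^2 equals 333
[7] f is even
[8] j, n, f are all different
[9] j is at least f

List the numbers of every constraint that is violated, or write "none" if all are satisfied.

The assignment fails constraints 1, 4, and 7.

[1] n - m = 18 - 3 = 15, not 12  no
[2] f^2 + j^2 = 3^2 + 17^2 = 9 + 289 = 298  yes
[3] f * n = 3 * 18 = 54  yes
[4] m = 3, j = 17; 3 < 17 (want ≥)  no
[5] max(3, 18) = 18  yes
[6] m^2 + n^2 = 3^2 + 18^2 = 9 + 324 = 333  yes
[7] f = 3 is odd  no
[8] values 17, 18, 3 are pairwise distinct  yes
[9] j = 17, f = 3; 17 ≥ 3  yes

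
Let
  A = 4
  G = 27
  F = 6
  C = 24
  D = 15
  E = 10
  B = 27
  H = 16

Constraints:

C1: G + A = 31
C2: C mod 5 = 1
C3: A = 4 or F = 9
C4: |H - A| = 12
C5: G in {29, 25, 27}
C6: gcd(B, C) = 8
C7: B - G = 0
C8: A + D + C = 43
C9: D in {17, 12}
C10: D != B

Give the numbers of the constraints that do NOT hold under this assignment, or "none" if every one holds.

The assignment fails constraints 2, 6, and 9.

C1: G + A = 27 + 4 = 31 — OK.
C2: 24 mod 5 = 4, not 1 — violated.
C3: A = 4 = 4 (first disjunct) — OK.
C4: |16 - 4| = 12 — OK.
C5: G = 27 is in {29, 25, 27} — OK.
C6: gcd(27, 24) = 3, not 8 — violated.
C7: B - G = 27 - 27 = 0 — OK.
C8: A + D + C = 4 + 15 + 24 = 43 — OK.
C9: D = 15 is not in {17, 12} — violated.
C10: D = 15, B = 27; distinct — OK.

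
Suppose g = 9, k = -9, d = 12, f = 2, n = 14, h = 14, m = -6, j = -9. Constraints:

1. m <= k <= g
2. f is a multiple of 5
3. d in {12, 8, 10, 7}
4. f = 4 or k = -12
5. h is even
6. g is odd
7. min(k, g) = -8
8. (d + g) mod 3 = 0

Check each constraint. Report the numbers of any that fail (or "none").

1. values -6, -9, 9; m = -6 is not <= k = -9  fails
2. 2 = 5*0 + 2, so 5 does not divide 2  fails
3. d = 12 is in {12, 8, 10, 7}  holds
4. f = 2 ≠ 4 and k = -9 ≠ -12; both disjuncts false  fails
5. h = 14 is even  holds
6. g = 9 is odd  holds
7. min(-9, 9) = -9, not -8  fails
8. d + g = 21; 21 mod 3 = 0  holds

Constraints 1, 2, 4, and 7 do not hold.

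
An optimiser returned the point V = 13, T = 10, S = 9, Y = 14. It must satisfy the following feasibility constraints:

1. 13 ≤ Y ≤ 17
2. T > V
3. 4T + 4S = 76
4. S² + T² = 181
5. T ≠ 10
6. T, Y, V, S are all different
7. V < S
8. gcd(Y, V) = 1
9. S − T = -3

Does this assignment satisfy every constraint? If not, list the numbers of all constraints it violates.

1. Y = 14 lies in [13, 17] — satisfied.
2. T = 10, V = 13; 10 ≤ 13 (want >) — violated.
3. 4T + 4S = 4(10) + 4(9) = 76 — satisfied.
4. S² + T² = 9² + 10² = 81 + 100 = 181 — satisfied.
5. T = 10, but 10 is required to differ — violated.
6. values 10, 14, 13, 9 are pairwise distinct — satisfied.
7. V = 13, S = 9; 13 ≥ 9 (want <) — violated.
8. gcd(14, 13) = 1 — satisfied.
9. S − T = 9 − 10 = -1, not -3 — violated.

The assignment fails constraints 2, 5, 7, 9.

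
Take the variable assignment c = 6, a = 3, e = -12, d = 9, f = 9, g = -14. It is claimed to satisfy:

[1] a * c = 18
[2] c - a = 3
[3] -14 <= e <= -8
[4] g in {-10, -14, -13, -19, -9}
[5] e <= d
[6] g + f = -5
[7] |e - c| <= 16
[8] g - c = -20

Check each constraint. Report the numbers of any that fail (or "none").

[1] a * c = 3 * 6 = 18  OK
[2] c - a = 6 - 3 = 3  OK
[3] e = -12 lies in [-14, -8]  OK
[4] g = -14 is in {-10, -14, -13, -19, -9}  OK
[5] e = -12, d = 9; -12 ≤ 9  OK
[6] g + f = -14 + 9 = -5  OK
[7] |-12 - 6| = 18; 18 > 16, exceeds bound 16  FAIL
[8] g - c = -14 - 6 = -20  OK

Constraint 7 does not hold.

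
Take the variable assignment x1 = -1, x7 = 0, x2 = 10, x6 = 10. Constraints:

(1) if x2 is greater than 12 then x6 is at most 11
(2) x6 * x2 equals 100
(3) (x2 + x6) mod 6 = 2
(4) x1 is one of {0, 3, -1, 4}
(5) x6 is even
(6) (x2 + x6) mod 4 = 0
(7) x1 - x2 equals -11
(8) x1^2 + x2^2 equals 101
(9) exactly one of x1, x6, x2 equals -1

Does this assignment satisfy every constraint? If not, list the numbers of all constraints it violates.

(1) x2 = 10, not > 12; antecedent false, conditional vacuously true  ✔
(2) x6 * x2 = 10 * 10 = 100  ✔
(3) x2 + x6 = 20; 20 mod 6 = 2  ✔
(4) x1 = -1 is in {0, 3, -1, 4}  ✔
(5) x6 = 10 is even  ✔
(6) x2 + x6 = 20; 20 mod 4 = 0  ✔
(7) x1 - x2 = -1 - 10 = -11  ✔
(8) x1^2 + x2^2 = (-1)^2 + 10^2 = 1 + 100 = 101  ✔
(9) x1=-1, x6=10, x2=10; 1 of them equals -1  ✔

Yes — all constraints hold.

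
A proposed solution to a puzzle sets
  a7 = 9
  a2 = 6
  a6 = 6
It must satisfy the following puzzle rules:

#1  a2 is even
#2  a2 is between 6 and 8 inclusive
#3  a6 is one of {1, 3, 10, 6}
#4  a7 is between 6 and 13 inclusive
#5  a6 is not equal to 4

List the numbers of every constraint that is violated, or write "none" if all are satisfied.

Yes — all constraints hold.

#1 a2 = 6 is even  ✓
#2 a2 = 6 lies in [6, 8]  ✓
#3 a6 = 6 is in {1, 3, 10, 6}  ✓
#4 a7 = 9 lies in [6, 13]  ✓
#5 a6 = 6, and 6 ≠ 4  ✓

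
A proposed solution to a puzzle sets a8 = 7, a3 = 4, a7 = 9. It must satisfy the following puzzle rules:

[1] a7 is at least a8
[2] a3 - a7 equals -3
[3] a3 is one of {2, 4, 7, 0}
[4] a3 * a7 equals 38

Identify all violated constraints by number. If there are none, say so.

Constraints 2 and 4 do not hold.

[1] a7 = 9, a8 = 7; 9 ≥ 7  holds
[2] a3 - a7 = 4 - 9 = -5, not -3  fails
[3] a3 = 4 is in {2, 4, 7, 0}  holds
[4] a3 * a7 = 4 * 9 = 36, not 38  fails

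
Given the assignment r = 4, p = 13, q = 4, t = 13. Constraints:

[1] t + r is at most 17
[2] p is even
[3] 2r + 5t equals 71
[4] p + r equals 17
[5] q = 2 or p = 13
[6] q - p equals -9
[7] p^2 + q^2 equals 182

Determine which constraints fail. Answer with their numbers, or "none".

Violated: 2, 3, and 7.

[1] t + r = 13 + 4 = 17; 17 ≤ 17  true
[2] p = 13 is odd  false
[3] 2r + 5t = 2(4) + 5(13) = 73, not 71  false
[4] p + r = 13 + 4 = 17  true
[5] q = 4 ≠ 2, but p = 13 = 13 (second disjunct)  true
[6] q - p = 4 - 13 = -9  true
[7] p^2 + q^2 = 13^2 + 4^2 = 169 + 16 = 185, not 182  false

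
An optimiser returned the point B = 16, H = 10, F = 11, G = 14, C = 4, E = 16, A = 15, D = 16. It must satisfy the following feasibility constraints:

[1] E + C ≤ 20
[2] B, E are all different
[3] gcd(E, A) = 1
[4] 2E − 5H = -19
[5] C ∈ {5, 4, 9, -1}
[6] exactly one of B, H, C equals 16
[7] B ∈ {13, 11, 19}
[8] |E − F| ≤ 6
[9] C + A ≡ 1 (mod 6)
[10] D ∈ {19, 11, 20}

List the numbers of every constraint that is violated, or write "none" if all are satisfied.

[1] E + C = 16 + 4 = 20; 20 ≤ 20 — holds.
[2] B = E = 16, not all different — does not hold.
[3] gcd(16, 15) = 1 — holds.
[4] 2E − 5H = 2(16) − 5(10) = -18, not -19 — does not hold.
[5] C = 4 is in {5, 4, 9, -1} — holds.
[6] B=16, H=10, C=4; 1 of them equals 16 — holds.
[7] B = 16 is not in {13, 11, 19} — does not hold.
[8] |16 − 11| = 5; 5 ≤ 6 — holds.
[9] C + A = 19; 19 mod 6 = 1 — holds.
[10] D = 16 is not in {19, 11, 20} — does not hold.

No — constraints 2, 4, 7, and 10 are not satisfied.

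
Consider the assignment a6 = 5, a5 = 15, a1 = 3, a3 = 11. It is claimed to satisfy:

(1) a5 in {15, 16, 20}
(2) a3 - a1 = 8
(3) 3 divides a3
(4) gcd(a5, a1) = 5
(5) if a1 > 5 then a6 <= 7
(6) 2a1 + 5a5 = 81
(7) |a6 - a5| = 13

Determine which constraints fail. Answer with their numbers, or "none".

Constraints 3, 4, 7 are violated.

(1) a5 = 15 is in {15, 16, 20}  ✓
(2) a3 - a1 = 11 - 3 = 8  ✓
(3) 11 = 3*3 + 2, so 3 does not divide 11  ✗
(4) gcd(15, 3) = 3, not 5  ✗
(5) a1 = 3, not > 5; antecedent false, conditional vacuously true  ✓
(6) 2a1 + 5a5 = 2(3) + 5(15) = 81  ✓
(7) |5 - 15| = 10, not 13  ✗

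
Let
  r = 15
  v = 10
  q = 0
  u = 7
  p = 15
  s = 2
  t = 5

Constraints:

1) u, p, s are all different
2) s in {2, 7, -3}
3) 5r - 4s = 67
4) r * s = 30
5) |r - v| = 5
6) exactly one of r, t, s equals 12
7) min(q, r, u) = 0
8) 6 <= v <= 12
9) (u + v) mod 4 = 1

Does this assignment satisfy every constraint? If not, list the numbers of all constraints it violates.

1) values 7, 15, 2 are pairwise distinct — satisfied.
2) s = 2 is in {2, 7, -3} — satisfied.
3) 5r - 4s = 5(15) - 4(2) = 67 — satisfied.
4) r * s = 15 * 2 = 30 — satisfied.
5) |15 - 10| = 5 — satisfied.
6) r=15, t=5, s=2; 0 of them equal 12, not exactly one — violated.
7) min(0, 15, 7) = 0 — satisfied.
8) v = 10 lies in [6, 12] — satisfied.
9) u + v = 17; 17 mod 4 = 1 — satisfied.

The assignment fails constraint 6.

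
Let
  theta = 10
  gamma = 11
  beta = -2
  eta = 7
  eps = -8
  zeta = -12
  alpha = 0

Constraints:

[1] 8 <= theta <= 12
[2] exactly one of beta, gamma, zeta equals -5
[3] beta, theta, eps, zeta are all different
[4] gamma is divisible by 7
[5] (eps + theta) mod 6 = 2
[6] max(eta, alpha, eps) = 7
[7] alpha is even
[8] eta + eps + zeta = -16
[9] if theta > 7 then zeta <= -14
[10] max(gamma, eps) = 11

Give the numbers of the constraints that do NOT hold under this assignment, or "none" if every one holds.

Constraints 2, 4, 8, and 9 do not hold.

[1] theta = 10 lies in [8, 12] — OK.
[2] beta=-2, gamma=11, zeta=-12; 0 of them equal -5, not exactly one — violated.
[3] values -2, 10, -8, -12 are pairwise distinct — OK.
[4] 11 = 7*1 + 4, so 7 does not divide 11 — violated.
[5] eps + theta = 2; 2 mod 6 = 2 — OK.
[6] max(7, 0, -8) = 7 — OK.
[7] alpha = 0 is even — OK.
[8] eta + eps + zeta = 7 + (-8) + (-12) = -13, not -16 — violated.
[9] theta = 10 > 7, so we need zeta ≤ -14; but zeta = -12 > -14 — violated.
[10] max(11, -8) = 11 — OK.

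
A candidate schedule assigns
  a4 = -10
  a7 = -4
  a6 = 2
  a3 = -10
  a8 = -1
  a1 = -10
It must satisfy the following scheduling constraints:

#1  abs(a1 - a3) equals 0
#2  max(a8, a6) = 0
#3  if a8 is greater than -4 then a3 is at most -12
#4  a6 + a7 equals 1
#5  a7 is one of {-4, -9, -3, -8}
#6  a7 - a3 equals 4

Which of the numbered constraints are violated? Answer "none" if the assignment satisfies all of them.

Violated: 2, 3, 4, and 6.

#1 abs(-10 - (-10)) = 0 — holds.
#2 max(-1, 2) = 2, not 0 — fails.
#3 a8 = -1 > -4, so we need a3 ≤ -12; but a3 = -10 > -12 — fails.
#4 a6 + a7 = 2 + (-4) = -2, not 1 — fails.
#5 a7 = -4 is in {-4, -9, -3, -8} — holds.
#6 a7 - a3 = -4 - (-10) = 6, not 4 — fails.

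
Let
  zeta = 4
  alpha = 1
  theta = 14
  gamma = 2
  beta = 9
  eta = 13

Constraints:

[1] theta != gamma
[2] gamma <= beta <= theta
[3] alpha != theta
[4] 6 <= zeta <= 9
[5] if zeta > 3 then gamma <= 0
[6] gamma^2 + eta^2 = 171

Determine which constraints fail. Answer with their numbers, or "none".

Constraints 4, 5, and 6 do not hold.

[1] theta = 14, gamma = 2; distinct  ✔
[2] values 2 <= 9 <= 14  ✔
[3] alpha = 1, theta = 14; distinct  ✔
[4] zeta = 4 is outside [6, 9]  ✘
[5] zeta = 4 > 3, so we need gamma ≤ 0; but gamma = 2 > 0  ✘
[6] gamma^2 + eta^2 = 2^2 + 13^2 = 4 + 169 = 173, not 171  ✘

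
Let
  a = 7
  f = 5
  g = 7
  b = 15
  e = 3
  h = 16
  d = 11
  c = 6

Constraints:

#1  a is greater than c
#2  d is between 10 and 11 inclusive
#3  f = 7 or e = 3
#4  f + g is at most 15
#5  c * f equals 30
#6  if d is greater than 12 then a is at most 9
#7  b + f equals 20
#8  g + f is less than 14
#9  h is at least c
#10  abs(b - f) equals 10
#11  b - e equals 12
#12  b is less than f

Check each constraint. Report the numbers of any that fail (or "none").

Constraint 12 is violated.

#1 a = 7, c = 6; 7 > 6 — OK.
#2 d = 11 lies in [10, 11] — OK.
#3 f = 5 ≠ 7, but e = 3 = 3 (second disjunct) — OK.
#4 f + g = 5 + 7 = 12; 12 ≤ 15 — OK.
#5 c * f = 6 * 5 = 30 — OK.
#6 d = 11, not > 12; antecedent false, conditional vacuously true — OK.
#7 b + f = 15 + 5 = 20 — OK.
#8 g + f = 7 + 5 = 12; 12 < 14 — OK.
#9 h = 16, c = 6; 16 ≥ 6 — OK.
#10 abs(15 - 5) = 10 — OK.
#11 b - e = 15 - 3 = 12 — OK.
#12 b = 15, f = 5; 15 ≥ 5 (want <) — violated.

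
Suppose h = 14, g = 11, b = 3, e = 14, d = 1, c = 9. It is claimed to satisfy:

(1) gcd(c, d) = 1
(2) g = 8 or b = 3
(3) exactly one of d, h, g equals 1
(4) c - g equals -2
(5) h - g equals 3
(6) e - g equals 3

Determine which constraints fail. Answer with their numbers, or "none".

(1) gcd(9, 1) = 1  ✓
(2) g = 11 ≠ 8, but b = 3 = 3 (second disjunct)  ✓
(3) d=1, h=14, g=11; 1 of them equals 1  ✓
(4) c - g = 9 - 11 = -2  ✓
(5) h - g = 14 - 11 = 3  ✓
(6) e - g = 14 - 11 = 3  ✓

All constraints are satisfied.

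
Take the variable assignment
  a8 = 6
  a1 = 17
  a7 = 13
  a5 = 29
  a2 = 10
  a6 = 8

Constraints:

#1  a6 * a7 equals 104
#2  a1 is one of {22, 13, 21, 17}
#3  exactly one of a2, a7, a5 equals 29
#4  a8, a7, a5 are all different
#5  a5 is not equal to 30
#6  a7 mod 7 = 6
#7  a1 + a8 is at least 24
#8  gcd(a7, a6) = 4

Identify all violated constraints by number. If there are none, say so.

Violated: 7, 8.

#1 a6 * a7 = 8 * 13 = 104 — holds.
#2 a1 = 17 is in {22, 13, 21, 17} — holds.
#3 a2=10, a7=13, a5=29; 1 of them equals 29 — holds.
#4 values 6, 13, 29 are pairwise distinct — holds.
#5 a5 = 29, and 29 ≠ 30 — holds.
#6 13 mod 7 = 6 — holds.
#7 a1 + a8 = 17 + 6 = 23; 23 < 24, bound 24 not met — fails.
#8 gcd(13, 8) = 1, not 4 — fails.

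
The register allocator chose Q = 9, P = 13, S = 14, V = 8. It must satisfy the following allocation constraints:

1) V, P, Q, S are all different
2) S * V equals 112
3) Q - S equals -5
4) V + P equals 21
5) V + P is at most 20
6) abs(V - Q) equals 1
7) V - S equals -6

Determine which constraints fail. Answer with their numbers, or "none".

1) values 8, 13, 9, 14 are pairwise distinct — OK.
2) S * V = 14 * 8 = 112 — OK.
3) Q - S = 9 - 14 = -5 — OK.
4) V + P = 8 + 13 = 21 — OK.
5) V + P = 8 + 13 = 21; 21 > 20, bound 20 not met — violated.
6) abs(8 - 9) = 1 — OK.
7) V - S = 8 - 14 = -6 — OK.

No — constraint 5 is not satisfied.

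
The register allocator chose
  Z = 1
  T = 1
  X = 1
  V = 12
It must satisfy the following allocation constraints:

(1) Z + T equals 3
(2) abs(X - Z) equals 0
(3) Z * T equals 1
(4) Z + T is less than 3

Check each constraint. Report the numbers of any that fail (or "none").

(1) Z + T = 1 + 1 = 2, not 3  ✘
(2) abs(1 - 1) = 0  ✔
(3) Z * T = 1 * 1 = 1  ✔
(4) Z + T = 1 + 1 = 2; 2 < 3  ✔

Constraint 1 does not hold.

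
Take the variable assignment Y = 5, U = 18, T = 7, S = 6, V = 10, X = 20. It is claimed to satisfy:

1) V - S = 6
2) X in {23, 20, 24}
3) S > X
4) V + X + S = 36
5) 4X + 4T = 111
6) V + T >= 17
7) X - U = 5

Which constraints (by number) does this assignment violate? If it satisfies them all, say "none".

1) V - S = 10 - 6 = 4, not 6 — does not hold.
2) X = 20 is in {23, 20, 24} — holds.
3) S = 6, X = 20; 6 ≤ 20 (want >) — does not hold.
4) V + X + S = 10 + 20 + 6 = 36 — holds.
5) 4X + 4T = 4(20) + 4(7) = 108, not 111 — does not hold.
6) V + T = 10 + 7 = 17; 17 ≥ 17 — holds.
7) X - U = 20 - 18 = 2, not 5 — does not hold.

Violated: 1, 3, 5, and 7.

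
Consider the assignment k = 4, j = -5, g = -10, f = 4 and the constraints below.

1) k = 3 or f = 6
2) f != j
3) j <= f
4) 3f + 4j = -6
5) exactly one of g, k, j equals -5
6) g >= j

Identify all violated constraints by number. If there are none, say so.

1) k = 4 ≠ 3 and f = 4 ≠ 6; both disjuncts false — violated.
2) f = 4, j = -5; distinct — satisfied.
3) j = -5, f = 4; -5 ≤ 4 — satisfied.
4) 3f + 4j = 3(4) + 4(-5) = -8, not -6 — violated.
5) g=-10, k=4, j=-5; 1 of them equals -5 — satisfied.
6) g = -10, j = -5; -10 < -5 (want ≥) — violated.

Constraints 1, 4, and 6 do not hold.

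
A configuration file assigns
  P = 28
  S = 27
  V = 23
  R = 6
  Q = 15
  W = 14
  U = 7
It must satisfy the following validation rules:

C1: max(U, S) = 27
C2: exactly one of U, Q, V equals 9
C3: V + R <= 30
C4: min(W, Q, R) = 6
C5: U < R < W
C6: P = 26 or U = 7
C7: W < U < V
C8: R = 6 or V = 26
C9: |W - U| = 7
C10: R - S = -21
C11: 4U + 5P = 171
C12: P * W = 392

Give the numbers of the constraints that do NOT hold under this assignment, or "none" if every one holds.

C1: max(7, 27) = 27 — holds.
C2: U=7, Q=15, V=23; 0 of them equal 9, not exactly one — fails.
C3: V + R = 23 + 6 = 29; 29 ≤ 30 — holds.
C4: min(14, 15, 6) = 6 — holds.
C5: values 7, 6, 14; U = 7 is not < R = 6 — fails.
C6: P = 28 ≠ 26, but U = 7 = 7 (second disjunct) — holds.
C7: values 14, 7, 23; W = 14 is not < U = 7 — fails.
C8: R = 6 = 6 (first disjunct) — holds.
C9: |14 - 7| = 7 — holds.
C10: R - S = 6 - 27 = -21 — holds.
C11: 4U + 5P = 4(7) + 5(28) = 168, not 171 — fails.
C12: P * W = 28 * 14 = 392 — holds.

Violated: 2, 5, 7, and 11.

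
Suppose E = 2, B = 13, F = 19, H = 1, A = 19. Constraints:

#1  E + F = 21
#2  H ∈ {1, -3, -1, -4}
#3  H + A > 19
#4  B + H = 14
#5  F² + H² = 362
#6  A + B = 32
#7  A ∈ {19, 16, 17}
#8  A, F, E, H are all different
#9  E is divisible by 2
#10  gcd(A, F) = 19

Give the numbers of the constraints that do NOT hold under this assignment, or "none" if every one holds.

#1 E + F = 2 + 19 = 21  yes
#2 H = 1 is in {1, -3, -1, -4}  yes
#3 H + A = 1 + 19 = 20; 20 > 19  yes
#4 B + H = 13 + 1 = 14  yes
#5 F² + H² = 19² + 1² = 361 + 1 = 362  yes
#6 A + B = 19 + 13 = 32  yes
#7 A = 19 is in {19, 16, 17}  yes
#8 A = F = 19, not all different  no
#9 2 / 2 = 1, so 2 divides 2  yes
#10 gcd(19, 19) = 19  yes

Constraint 8 is violated.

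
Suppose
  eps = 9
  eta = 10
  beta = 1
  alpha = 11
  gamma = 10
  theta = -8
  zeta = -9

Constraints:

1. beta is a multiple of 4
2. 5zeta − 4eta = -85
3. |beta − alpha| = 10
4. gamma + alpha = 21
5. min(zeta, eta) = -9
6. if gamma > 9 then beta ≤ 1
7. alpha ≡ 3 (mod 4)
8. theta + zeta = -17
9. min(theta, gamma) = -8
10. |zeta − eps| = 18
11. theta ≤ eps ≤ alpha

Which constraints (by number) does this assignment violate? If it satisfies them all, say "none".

No — constraint 1 is not satisfied.

1. 1 = 4×0 + 1, so 4 does not divide 1 — fails.
2. 5zeta − 4eta = 5(-9) − 4(10) = -85 — holds.
3. |1 − 11| = 10 — holds.
4. gamma + alpha = 10 + 11 = 21 — holds.
5. min(-9, 10) = -9 — holds.
6. gamma = 10 > 9, so we need beta ≤ 1; beta = 1 ≤ 1 — holds.
7. 11 mod 4 = 3 — holds.
8. theta + zeta = -8 + (-9) = -17 — holds.
9. min(-8, 10) = -8 — holds.
10. |-9 − 9| = 18 — holds.
11. values -8 ≤ 9 ≤ 11 — holds.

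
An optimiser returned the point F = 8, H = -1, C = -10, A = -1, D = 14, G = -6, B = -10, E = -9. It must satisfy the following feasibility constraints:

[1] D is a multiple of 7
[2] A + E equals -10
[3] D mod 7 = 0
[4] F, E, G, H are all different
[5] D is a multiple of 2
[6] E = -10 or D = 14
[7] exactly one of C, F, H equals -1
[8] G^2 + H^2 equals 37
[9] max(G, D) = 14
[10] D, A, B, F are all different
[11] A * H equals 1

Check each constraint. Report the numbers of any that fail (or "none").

[1] 14 / 7 = 2, so 7 divides 14 — OK.
[2] A + E = -1 + (-9) = -10 — OK.
[3] 14 mod 7 = 0 — OK.
[4] values 8, -9, -6, -1 are pairwise distinct — OK.
[5] 14 / 2 = 7, so 2 divides 14 — OK.
[6] E = -9 ≠ -10, but D = 14 = 14 (second disjunct) — OK.
[7] C=-10, F=8, H=-1; 1 of them equals -1 — OK.
[8] G^2 + H^2 = (-6)^2 + (-1)^2 = 36 + 1 = 37 — OK.
[9] max(-6, 14) = 14 — OK.
[10] values 14, -1, -10, 8 are pairwise distinct — OK.
[11] A * H = -1 * (-1) = 1 — OK.

No violations.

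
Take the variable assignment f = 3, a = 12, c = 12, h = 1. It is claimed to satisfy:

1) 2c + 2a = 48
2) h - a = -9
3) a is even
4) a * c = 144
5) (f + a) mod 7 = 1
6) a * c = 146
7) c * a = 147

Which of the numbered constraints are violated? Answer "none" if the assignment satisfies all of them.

1) 2c + 2a = 2(12) + 2(12) = 48 — satisfied.
2) h - a = 1 - 12 = -11, not -9 — violated.
3) a = 12 is even — satisfied.
4) a * c = 12 * 12 = 144 — satisfied.
5) f + a = 15; 15 mod 7 = 1 — satisfied.
6) a * c = 12 * 12 = 144, not 146 — violated.
7) c * a = 12 * 12 = 144, not 147 — violated.

No — constraints 2, 6, and 7 are not satisfied.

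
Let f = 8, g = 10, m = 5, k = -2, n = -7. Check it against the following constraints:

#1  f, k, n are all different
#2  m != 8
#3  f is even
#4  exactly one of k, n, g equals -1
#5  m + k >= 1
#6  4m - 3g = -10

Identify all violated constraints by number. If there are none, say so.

Violated: 4.

#1 values 8, -2, -7 are pairwise distinct — satisfied.
#2 m = 5, and 5 ≠ 8 — satisfied.
#3 f = 8 is even — satisfied.
#4 k=-2, n=-7, g=10; 0 of them equal -1, not exactly one — violated.
#5 m + k = 5 + (-2) = 3; 3 ≥ 1 — satisfied.
#6 4m - 3g = 4(5) - 3(10) = -10 — satisfied.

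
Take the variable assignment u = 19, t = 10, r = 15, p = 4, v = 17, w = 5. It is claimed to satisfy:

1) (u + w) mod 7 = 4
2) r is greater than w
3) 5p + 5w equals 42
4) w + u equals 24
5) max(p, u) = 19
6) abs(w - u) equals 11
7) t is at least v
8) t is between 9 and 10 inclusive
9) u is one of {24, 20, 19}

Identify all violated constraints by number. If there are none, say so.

Constraints 1, 3, 6, and 7 do not hold.

1) u + w = 24; 24 mod 7 = 3, not 4 — violated.
2) r = 15, w = 5; 15 > 5 — satisfied.
3) 5p + 5w = 5(4) + 5(5) = 45, not 42 — violated.
4) w + u = 5 + 19 = 24 — satisfied.
5) max(4, 19) = 19 — satisfied.
6) abs(5 - 19) = 14, not 11 — violated.
7) t = 10, v = 17; 10 < 17 (want ≥) — violated.
8) t = 10 lies in [9, 10] — satisfied.
9) u = 19 is in {24, 20, 19} — satisfied.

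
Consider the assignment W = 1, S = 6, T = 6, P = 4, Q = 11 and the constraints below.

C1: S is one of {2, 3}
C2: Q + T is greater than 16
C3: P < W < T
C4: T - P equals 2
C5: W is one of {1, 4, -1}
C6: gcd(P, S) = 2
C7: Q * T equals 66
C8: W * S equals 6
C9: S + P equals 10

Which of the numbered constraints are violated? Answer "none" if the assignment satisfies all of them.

C1: S = 6 is not in {2, 3}  FAIL
C2: Q + T = 11 + 6 = 17; 17 > 16  OK
C3: values 4, 1, 6; P = 4 is not < W = 1  FAIL
C4: T - P = 6 - 4 = 2  OK
C5: W = 1 is in {1, 4, -1}  OK
C6: gcd(4, 6) = 2  OK
C7: Q * T = 11 * 6 = 66  OK
C8: W * S = 1 * 6 = 6  OK
C9: S + P = 6 + 4 = 10  OK

Violated: 1 and 3.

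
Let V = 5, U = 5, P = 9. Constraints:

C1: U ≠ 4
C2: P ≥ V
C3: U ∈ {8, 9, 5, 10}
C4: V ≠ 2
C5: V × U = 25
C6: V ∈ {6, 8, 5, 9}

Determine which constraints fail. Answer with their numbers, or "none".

No violations.

C1: U = 5, and 5 ≠ 4 — OK.
C2: P = 9, V = 5; 9 ≥ 5 — OK.
C3: U = 5 is in {8, 9, 5, 10} — OK.
C4: V = 5, and 5 ≠ 2 — OK.
C5: V × U = 5 × 5 = 25 — OK.
C6: V = 5 is in {6, 8, 5, 9} — OK.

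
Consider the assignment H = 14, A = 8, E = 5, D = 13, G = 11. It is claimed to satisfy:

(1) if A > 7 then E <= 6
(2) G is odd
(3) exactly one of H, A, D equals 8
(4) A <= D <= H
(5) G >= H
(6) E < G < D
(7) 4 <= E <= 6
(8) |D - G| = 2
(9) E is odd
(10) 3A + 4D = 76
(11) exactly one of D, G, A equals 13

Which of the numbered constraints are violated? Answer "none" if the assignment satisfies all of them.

(1) A = 8 > 7, so we need E ≤ 6; E = 5 ≤ 6  true
(2) G = 11 is odd  true
(3) H=14, A=8, D=13; 1 of them equals 8  true
(4) values 8 <= 13 <= 14  true
(5) G = 11, H = 14; 11 < 14 (want ≥)  false
(6) values 5 < 11 < 13  true
(7) E = 5 lies in [4, 6]  true
(8) |13 - 11| = 2  true
(9) E = 5 is odd  true
(10) 3A + 4D = 3(8) + 4(13) = 76  true
(11) D=13, G=11, A=8; 1 of them equals 13  true

No — constraint 5 is not satisfied.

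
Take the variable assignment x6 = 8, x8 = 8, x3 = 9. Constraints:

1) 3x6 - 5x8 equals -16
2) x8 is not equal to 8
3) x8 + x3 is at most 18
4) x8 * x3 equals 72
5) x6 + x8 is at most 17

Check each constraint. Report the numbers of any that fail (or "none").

Violated: 2.

1) 3x6 - 5x8 = 3(8) - 5(8) = -16 — satisfied.
2) x8 = 8, but 8 is required to differ — violated.
3) x8 + x3 = 8 + 9 = 17; 17 ≤ 18 — satisfied.
4) x8 * x3 = 8 * 9 = 72 — satisfied.
5) x6 + x8 = 8 + 8 = 16; 16 ≤ 17 — satisfied.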